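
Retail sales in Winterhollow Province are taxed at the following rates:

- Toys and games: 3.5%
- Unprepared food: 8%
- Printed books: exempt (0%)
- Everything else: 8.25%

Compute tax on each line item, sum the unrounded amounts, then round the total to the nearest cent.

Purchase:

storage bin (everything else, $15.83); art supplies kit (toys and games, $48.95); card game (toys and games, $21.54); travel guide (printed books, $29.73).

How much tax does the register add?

$3.77

Storage bin $15.83: everything else → 8.25% → $1.305975
Art supplies kit $48.95: toys and games → 3.5% → $1.71325
Card game $21.54: toys and games → 3.5% → $0.7539
Travel guide $29.73: printed books → 0% → $0.00
Unrounded tax sum = $3.773125 → $3.77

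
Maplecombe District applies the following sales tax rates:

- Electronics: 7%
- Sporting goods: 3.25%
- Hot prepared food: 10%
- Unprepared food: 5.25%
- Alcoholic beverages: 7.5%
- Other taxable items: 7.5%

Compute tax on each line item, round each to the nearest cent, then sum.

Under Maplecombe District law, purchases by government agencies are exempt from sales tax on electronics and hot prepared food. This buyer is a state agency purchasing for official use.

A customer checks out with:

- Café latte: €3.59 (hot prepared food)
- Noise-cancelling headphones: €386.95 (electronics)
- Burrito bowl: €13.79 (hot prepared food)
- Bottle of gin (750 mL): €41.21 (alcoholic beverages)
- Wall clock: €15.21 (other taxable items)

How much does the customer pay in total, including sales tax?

€464.98

Café latte €3.59: hot prepared food, buyer-exempt → 0% → €0.00
Noise-cancelling headphones €386.95: electronics, buyer-exempt → 0% → €0.00
Burrito bowl €13.79: hot prepared food, buyer-exempt → 0% → €0.00
Bottle of gin (750 mL) €41.21: alcoholic beverages → 7.5% → €3.09
Wall clock €15.21: other taxable items → 7.5% → €1.14
Subtotal = €460.75; tax = €4.23; total due = €464.98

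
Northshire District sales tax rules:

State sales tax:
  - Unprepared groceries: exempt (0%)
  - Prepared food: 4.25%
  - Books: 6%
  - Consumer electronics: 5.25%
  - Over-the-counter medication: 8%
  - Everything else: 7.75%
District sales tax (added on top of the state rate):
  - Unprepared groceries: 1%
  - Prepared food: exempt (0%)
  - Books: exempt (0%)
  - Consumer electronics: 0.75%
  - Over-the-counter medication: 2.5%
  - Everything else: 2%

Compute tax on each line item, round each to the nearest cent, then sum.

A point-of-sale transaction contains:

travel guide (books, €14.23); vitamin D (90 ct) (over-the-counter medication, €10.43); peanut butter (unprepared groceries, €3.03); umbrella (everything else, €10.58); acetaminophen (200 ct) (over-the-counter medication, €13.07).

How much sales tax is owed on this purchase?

€4.38

Travel guide €14.23: books → 6% + 0% district = 6% → €0.85
Vitamin D (90 ct) €10.43: over-the-counter medication → 8% + 2.5% district = 10.5% → €1.10
Peanut butter €3.03: unprepared groceries → 0% + 1% district = 1% → €0.03
Umbrella €10.58: everything else → 7.75% + 2% district = 9.75% → €1.03
Acetaminophen (200 ct) €13.07: over-the-counter medication → 8% + 2.5% district = 10.5% → €1.37
Total tax = €0.85 + €1.10 + €0.03 + €1.03 + €1.37 = €4.38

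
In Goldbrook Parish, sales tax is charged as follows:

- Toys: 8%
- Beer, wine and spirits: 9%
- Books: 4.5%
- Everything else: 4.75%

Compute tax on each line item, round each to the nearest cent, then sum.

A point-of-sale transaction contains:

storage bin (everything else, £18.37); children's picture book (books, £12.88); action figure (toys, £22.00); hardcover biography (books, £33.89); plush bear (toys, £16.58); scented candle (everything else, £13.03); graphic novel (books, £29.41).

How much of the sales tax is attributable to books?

£3.43

Children's picture book £12.88: books → 4.5% → £0.58
Hardcover biography £33.89: books → 4.5% → £1.53
Graphic novel £29.41: books → 4.5% → £1.32
Tax on books = £0.58 + £1.53 + £1.32 = £3.43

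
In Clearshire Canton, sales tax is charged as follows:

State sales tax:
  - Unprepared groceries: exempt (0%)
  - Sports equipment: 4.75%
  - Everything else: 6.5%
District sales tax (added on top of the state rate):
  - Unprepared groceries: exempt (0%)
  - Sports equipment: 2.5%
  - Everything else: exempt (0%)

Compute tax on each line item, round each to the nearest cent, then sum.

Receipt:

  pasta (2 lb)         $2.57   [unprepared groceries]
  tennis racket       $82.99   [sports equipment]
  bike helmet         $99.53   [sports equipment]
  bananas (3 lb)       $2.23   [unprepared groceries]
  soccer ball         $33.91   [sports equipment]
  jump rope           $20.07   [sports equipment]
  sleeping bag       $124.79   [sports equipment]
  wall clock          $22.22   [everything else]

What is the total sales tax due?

$27.65

Pasta (2 lb) $2.57: unprepared groceries → 0% + 0% district = 0% → $0.00
Tennis racket $82.99: sports equipment → 4.75% + 2.5% district = 7.25% → $6.02
Bike helmet $99.53: sports equipment → 4.75% + 2.5% district = 7.25% → $7.22
Bananas (3 lb) $2.23: unprepared groceries → 0% + 0% district = 0% → $0.00
Soccer ball $33.91: sports equipment → 4.75% + 2.5% district = 7.25% → $2.46
Jump rope $20.07: sports equipment → 4.75% + 2.5% district = 7.25% → $1.46
Sleeping bag $124.79: sports equipment → 4.75% + 2.5% district = 7.25% → $9.05
Wall clock $22.22: everything else → 6.5% + 0% district = 6.5% → $1.44
Total tax = $6.02 + $7.22 + $2.46 + $1.46 + $9.05 + $1.44 = $27.65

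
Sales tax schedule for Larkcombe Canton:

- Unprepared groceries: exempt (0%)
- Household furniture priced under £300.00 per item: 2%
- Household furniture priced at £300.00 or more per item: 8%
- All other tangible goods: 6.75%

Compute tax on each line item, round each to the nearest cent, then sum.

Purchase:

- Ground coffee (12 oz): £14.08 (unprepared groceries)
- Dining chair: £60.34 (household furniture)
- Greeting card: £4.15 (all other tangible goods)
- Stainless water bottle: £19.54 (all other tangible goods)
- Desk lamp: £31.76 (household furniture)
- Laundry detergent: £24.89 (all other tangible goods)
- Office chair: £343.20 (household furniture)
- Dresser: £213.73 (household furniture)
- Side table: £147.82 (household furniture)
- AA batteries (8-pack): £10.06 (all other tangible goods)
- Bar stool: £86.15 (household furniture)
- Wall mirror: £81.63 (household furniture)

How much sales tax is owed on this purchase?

Ground coffee (12 oz) £14.08: unprepared groceries → 0% → £0.00
Dining chair £60.34: household furniture, under £300.00 → 2% → £1.21
Greeting card £4.15: all other tangible goods → 6.75% → £0.28
Stainless water bottle £19.54: all other tangible goods → 6.75% → £1.32
Desk lamp £31.76: household furniture, under £300.00 → 2% → £0.64
Laundry detergent £24.89: all other tangible goods → 6.75% → £1.68
Office chair £343.20: household furniture, £300.00 or more → 8% → £27.46
Dresser £213.73: household furniture, under £300.00 → 2% → £4.27
Side table £147.82: household furniture, under £300.00 → 2% → £2.96
AA batteries (8-pack) £10.06: all other tangible goods → 6.75% → £0.68
Bar stool £86.15: household furniture, under £300.00 → 2% → £1.72
Wall mirror £81.63: household furniture, under £300.00 → 2% → £1.63
Total tax = £1.21 + £0.28 + £1.32 + £0.64 + £1.68 + £27.46 + £4.27 + £2.96 + £0.68 + £1.72 + £1.63 = £43.85

£43.85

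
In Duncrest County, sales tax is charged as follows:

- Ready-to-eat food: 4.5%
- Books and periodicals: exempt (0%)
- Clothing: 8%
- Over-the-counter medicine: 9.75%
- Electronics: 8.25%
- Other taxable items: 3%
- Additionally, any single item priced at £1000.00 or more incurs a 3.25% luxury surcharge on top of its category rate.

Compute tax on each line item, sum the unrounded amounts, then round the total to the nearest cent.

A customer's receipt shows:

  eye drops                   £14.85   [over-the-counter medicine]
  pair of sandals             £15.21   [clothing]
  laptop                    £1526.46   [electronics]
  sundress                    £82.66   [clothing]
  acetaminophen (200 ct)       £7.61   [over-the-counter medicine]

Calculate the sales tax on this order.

Eye drops £14.85: over-the-counter medicine → 9.75% → £1.447875
Pair of sandals £15.21: clothing → 8% → £1.2168
Laptop £1526.46: electronics → 8.25% + 3.25% surcharge = 11.5% → £175.5429
Sundress £82.66: clothing → 8% → £6.6128
Acetaminophen (200 ct) £7.61: over-the-counter medicine → 9.75% → £0.741975
Unrounded tax sum = £185.56235 → £185.56

£185.56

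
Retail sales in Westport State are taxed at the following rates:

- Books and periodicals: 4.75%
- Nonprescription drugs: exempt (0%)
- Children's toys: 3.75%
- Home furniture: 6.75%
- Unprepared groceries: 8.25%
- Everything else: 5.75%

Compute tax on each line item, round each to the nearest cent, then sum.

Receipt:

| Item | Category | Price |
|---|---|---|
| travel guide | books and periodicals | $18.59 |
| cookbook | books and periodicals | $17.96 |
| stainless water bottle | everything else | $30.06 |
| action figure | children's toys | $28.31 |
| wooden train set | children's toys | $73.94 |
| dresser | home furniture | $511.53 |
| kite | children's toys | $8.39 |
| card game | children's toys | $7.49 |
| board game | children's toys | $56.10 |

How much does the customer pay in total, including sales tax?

Travel guide $18.59: books and periodicals → 4.75% → $0.88
Cookbook $17.96: books and periodicals → 4.75% → $0.85
Stainless water bottle $30.06: everything else → 5.75% → $1.73
Action figure $28.31: children's toys → 3.75% → $1.06
Wooden train set $73.94: children's toys → 3.75% → $2.77
Dresser $511.53: home furniture → 6.75% → $34.53
Kite $8.39: children's toys → 3.75% → $0.31
Card game $7.49: children's toys → 3.75% → $0.28
Board game $56.10: children's toys → 3.75% → $2.10
Subtotal = $752.37; tax = $44.51; total due = $796.88

$796.88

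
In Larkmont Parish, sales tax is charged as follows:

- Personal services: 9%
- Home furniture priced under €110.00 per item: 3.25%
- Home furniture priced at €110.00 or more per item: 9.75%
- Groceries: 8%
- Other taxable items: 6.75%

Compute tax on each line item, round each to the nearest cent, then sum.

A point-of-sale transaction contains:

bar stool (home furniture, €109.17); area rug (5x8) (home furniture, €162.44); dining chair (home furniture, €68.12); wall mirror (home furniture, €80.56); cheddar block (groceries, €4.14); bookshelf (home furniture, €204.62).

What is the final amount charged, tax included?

€673.55

Bar stool €109.17: home furniture, under €110.00 → 3.25% → €3.55
Area rug (5x8) €162.44: home furniture, €110.00 or more → 9.75% → €15.84
Dining chair €68.12: home furniture, under €110.00 → 3.25% → €2.21
Wall mirror €80.56: home furniture, under €110.00 → 3.25% → €2.62
Cheddar block €4.14: groceries → 8% → €0.33
Bookshelf €204.62: home furniture, €110.00 or more → 9.75% → €19.95
Subtotal = €629.05; tax = €44.50; total due = €673.55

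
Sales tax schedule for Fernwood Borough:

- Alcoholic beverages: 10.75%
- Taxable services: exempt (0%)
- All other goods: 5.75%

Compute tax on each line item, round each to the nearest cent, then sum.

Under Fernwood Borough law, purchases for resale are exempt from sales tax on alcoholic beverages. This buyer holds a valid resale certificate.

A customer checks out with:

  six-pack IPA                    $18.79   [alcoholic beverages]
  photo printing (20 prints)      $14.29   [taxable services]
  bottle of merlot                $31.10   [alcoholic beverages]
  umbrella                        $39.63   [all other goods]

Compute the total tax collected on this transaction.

Six-pack IPA $18.79: alcoholic beverages, buyer-exempt → 0% → $0.00
Photo printing (20 prints) $14.29: taxable services → 0% → $0.00
Bottle of merlot $31.10: alcoholic beverages, buyer-exempt → 0% → $0.00
Umbrella $39.63: all other goods → 5.75% → $2.28
Total tax = $2.28

$2.28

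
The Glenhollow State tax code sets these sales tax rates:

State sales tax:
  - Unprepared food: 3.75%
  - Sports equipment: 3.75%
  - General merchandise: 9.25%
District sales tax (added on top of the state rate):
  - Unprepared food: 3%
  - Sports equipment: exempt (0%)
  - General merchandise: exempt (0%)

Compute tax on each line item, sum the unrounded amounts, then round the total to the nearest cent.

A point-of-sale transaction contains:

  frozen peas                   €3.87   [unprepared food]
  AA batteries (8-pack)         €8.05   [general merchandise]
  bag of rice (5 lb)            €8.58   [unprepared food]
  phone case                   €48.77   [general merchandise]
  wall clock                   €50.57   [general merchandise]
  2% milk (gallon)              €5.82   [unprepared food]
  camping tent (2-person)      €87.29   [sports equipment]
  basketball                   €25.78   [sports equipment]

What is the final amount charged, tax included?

Frozen peas €3.87: unprepared food → 3.75% + 3% district = 6.75% → €0.261225
AA batteries (8-pack) €8.05: general merchandise → 9.25% + 0% district = 9.25% → €0.744625
Bag of rice (5 lb) €8.58: unprepared food → 3.75% + 3% district = 6.75% → €0.57915
Phone case €48.77: general merchandise → 9.25% + 0% district = 9.25% → €4.511225
Wall clock €50.57: general merchandise → 9.25% + 0% district = 9.25% → €4.677725
2% milk (gallon) €5.82: unprepared food → 3.75% + 3% district = 6.75% → €0.39285
Camping tent (2-person) €87.29: sports equipment → 3.75% + 0% district = 3.75% → €3.273375
Basketball €25.78: sports equipment → 3.75% + 0% district = 3.75% → €0.96675
Subtotal = €238.73; unrounded tax = €15.406925 → €15.41; total due = €254.14

€254.14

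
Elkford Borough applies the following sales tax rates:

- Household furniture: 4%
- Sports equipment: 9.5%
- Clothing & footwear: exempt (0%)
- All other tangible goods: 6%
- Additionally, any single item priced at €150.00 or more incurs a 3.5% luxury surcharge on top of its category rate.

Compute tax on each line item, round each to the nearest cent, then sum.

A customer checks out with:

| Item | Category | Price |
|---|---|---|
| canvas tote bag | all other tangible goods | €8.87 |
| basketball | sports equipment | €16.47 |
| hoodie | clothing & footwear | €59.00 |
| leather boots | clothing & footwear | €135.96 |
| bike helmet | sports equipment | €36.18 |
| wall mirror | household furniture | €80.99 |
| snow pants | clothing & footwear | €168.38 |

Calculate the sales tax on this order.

€14.66

Canvas tote bag €8.87: all other tangible goods → 6% → €0.53
Basketball €16.47: sports equipment → 9.5% → €1.56
Hoodie €59.00: clothing & footwear → 0% → €0.00
Leather boots €135.96: clothing & footwear → 0% → €0.00
Bike helmet €36.18: sports equipment → 9.5% → €3.44
Wall mirror €80.99: household furniture → 4% → €3.24
Snow pants €168.38: clothing & footwear → 0% + 3.5% surcharge = 3.5% → €5.89
Total tax = €0.53 + €1.56 + €3.44 + €3.24 + €5.89 = €14.66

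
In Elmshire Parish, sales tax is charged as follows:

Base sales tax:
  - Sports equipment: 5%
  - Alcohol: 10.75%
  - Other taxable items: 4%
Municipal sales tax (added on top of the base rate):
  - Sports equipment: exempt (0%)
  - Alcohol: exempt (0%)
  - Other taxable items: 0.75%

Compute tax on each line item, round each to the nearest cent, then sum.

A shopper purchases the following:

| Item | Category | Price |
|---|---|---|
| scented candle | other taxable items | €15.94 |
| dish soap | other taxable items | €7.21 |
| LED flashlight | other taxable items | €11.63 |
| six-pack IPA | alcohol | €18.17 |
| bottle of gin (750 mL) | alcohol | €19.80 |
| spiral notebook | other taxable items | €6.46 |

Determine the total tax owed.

Scented candle €15.94: other taxable items → 4% + 0.75% municipal = 4.75% → €0.76
Dish soap €7.21: other taxable items → 4% + 0.75% municipal = 4.75% → €0.34
LED flashlight €11.63: other taxable items → 4% + 0.75% municipal = 4.75% → €0.55
Six-pack IPA €18.17: alcohol → 10.75% + 0% municipal = 10.75% → €1.95
Bottle of gin (750 mL) €19.80: alcohol → 10.75% + 0% municipal = 10.75% → €2.13
Spiral notebook €6.46: other taxable items → 4% + 0.75% municipal = 4.75% → €0.31
Total tax = €0.76 + €0.34 + €0.55 + €1.95 + €2.13 + €0.31 = €6.04

€6.04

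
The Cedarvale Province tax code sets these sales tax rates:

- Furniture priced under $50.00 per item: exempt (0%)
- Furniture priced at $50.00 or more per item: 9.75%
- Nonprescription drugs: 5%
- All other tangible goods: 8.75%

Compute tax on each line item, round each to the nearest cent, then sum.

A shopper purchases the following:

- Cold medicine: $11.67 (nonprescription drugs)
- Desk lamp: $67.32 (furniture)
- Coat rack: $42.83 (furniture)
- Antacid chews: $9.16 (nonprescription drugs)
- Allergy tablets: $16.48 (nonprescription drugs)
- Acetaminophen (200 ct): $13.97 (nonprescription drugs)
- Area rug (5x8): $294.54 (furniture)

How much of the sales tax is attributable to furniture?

$35.28

Desk lamp $67.32: furniture, $50.00 or more → 9.75% → $6.56
Coat rack $42.83: furniture, under $50.00 → 0% → $0.00
Area rug (5x8) $294.54: furniture, $50.00 or more → 9.75% → $28.72
Tax on furniture = $6.56 + $0.00 + $28.72 = $35.28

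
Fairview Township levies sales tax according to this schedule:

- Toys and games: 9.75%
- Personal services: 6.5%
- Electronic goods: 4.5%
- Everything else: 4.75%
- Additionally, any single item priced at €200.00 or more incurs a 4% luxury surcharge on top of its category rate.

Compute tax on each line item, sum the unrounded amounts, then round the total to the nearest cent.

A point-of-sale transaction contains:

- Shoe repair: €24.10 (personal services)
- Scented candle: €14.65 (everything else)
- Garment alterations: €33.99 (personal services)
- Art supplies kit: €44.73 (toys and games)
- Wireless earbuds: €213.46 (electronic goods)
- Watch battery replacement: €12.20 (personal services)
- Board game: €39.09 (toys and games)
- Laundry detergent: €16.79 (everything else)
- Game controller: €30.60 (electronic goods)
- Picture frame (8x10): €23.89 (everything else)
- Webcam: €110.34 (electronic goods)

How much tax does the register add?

Shoe repair €24.10: personal services → 6.5% → €1.5665
Scented candle €14.65: everything else → 4.75% → €0.695875
Garment alterations €33.99: personal services → 6.5% → €2.20935
Art supplies kit €44.73: toys and games → 9.75% → €4.361175
Wireless earbuds €213.46: electronic goods → 4.5% + 4% surcharge = 8.5% → €18.1441
Watch battery replacement €12.20: personal services → 6.5% → €0.793
Board game €39.09: toys and games → 9.75% → €3.811275
Laundry detergent €16.79: everything else → 4.75% → €0.797525
Game controller €30.60: electronic goods → 4.5% → €1.377
Picture frame (8x10) €23.89: everything else → 4.75% → €1.134775
Webcam €110.34: electronic goods → 4.5% → €4.9653
Unrounded tax sum = €39.855875 → €39.86

€39.86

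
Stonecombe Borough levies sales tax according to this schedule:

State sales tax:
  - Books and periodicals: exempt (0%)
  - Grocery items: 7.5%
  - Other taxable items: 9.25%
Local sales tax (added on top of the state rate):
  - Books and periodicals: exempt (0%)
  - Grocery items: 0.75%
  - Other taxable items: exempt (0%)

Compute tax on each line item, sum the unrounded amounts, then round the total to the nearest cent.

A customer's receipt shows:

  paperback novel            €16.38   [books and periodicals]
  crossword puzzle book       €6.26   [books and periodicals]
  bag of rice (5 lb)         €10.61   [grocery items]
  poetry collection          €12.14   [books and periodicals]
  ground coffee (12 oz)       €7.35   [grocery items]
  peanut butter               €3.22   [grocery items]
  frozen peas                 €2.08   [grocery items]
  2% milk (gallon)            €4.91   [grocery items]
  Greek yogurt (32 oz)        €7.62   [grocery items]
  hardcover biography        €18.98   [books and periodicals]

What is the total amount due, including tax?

€92.50

Paperback novel €16.38: books and periodicals → 0% + 0% local = 0% → €0.00
Crossword puzzle book €6.26: books and periodicals → 0% + 0% local = 0% → €0.00
Bag of rice (5 lb) €10.61: grocery items → 7.5% + 0.75% local = 8.25% → €0.875325
Poetry collection €12.14: books and periodicals → 0% + 0% local = 0% → €0.00
Ground coffee (12 oz) €7.35: grocery items → 7.5% + 0.75% local = 8.25% → €0.606375
Peanut butter €3.22: grocery items → 7.5% + 0.75% local = 8.25% → €0.26565
Frozen peas €2.08: grocery items → 7.5% + 0.75% local = 8.25% → €0.1716
2% milk (gallon) €4.91: grocery items → 7.5% + 0.75% local = 8.25% → €0.405075
Greek yogurt (32 oz) €7.62: grocery items → 7.5% + 0.75% local = 8.25% → €0.62865
Hardcover biography €18.98: books and periodicals → 0% + 0% local = 0% → €0.00
Subtotal = €89.55; unrounded tax = €2.952675 → €2.95; total due = €92.50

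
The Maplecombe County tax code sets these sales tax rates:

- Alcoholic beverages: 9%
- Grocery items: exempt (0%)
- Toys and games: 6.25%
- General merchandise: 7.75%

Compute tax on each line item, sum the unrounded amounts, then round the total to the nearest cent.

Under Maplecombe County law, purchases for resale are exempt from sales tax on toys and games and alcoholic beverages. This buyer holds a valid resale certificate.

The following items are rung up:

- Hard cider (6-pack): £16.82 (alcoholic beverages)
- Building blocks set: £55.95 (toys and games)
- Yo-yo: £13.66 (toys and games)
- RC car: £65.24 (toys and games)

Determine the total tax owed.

£0.00

Hard cider (6-pack) £16.82: alcoholic beverages, buyer-exempt → 0% → £0.00
Building blocks set £55.95: toys and games, buyer-exempt → 0% → £0.00
Yo-yo £13.66: toys and games, buyer-exempt → 0% → £0.00
RC car £65.24: toys and games, buyer-exempt → 0% → £0.00
Unrounded tax sum = £0.00 → £0.00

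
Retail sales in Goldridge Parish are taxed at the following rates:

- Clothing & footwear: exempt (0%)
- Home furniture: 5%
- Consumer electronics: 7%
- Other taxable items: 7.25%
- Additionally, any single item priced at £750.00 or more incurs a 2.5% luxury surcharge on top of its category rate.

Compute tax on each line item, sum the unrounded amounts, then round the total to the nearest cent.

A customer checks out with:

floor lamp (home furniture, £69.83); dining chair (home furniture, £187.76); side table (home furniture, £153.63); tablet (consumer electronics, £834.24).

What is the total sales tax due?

£99.81

Floor lamp £69.83: home furniture → 5% → £3.4915
Dining chair £187.76: home furniture → 5% → £9.388
Side table £153.63: home furniture → 5% → £7.6815
Tablet £834.24: consumer electronics → 7% + 2.5% surcharge = 9.5% → £79.2528
Unrounded tax sum = £99.8138 → £99.81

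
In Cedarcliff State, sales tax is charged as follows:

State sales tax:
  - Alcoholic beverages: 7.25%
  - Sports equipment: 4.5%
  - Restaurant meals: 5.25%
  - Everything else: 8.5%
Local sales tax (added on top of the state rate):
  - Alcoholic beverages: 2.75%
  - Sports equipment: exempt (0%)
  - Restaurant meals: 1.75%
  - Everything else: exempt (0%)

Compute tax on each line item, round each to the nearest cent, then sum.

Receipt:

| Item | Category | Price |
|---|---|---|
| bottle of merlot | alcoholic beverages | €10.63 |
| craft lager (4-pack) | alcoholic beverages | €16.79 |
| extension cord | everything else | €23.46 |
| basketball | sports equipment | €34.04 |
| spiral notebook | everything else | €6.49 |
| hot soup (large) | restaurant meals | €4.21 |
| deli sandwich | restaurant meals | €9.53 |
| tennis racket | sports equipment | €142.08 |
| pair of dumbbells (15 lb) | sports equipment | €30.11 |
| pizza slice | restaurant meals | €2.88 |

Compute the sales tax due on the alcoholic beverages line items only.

€2.74

Bottle of merlot €10.63: alcoholic beverages → 7.25% + 2.75% local = 10% → €1.06
Craft lager (4-pack) €16.79: alcoholic beverages → 7.25% + 2.75% local = 10% → €1.68
Tax on alcoholic beverages = €1.06 + €1.68 = €2.74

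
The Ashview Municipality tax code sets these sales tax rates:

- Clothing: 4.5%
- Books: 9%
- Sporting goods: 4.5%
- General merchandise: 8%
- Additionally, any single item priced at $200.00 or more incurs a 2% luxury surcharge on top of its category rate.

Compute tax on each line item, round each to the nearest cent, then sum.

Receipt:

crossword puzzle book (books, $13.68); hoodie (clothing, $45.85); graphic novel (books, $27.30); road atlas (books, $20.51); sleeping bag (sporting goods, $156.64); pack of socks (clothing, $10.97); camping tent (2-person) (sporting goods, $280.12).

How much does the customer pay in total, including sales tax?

$588.42

Crossword puzzle book $13.68: books → 9% → $1.23
Hoodie $45.85: clothing → 4.5% → $2.06
Graphic novel $27.30: books → 9% → $2.46
Road atlas $20.51: books → 9% → $1.85
Sleeping bag $156.64: sporting goods → 4.5% → $7.05
Pack of socks $10.97: clothing → 4.5% → $0.49
Camping tent (2-person) $280.12: sporting goods → 4.5% + 2% surcharge = 6.5% → $18.21
Subtotal = $555.07; tax = $33.35; total due = $588.42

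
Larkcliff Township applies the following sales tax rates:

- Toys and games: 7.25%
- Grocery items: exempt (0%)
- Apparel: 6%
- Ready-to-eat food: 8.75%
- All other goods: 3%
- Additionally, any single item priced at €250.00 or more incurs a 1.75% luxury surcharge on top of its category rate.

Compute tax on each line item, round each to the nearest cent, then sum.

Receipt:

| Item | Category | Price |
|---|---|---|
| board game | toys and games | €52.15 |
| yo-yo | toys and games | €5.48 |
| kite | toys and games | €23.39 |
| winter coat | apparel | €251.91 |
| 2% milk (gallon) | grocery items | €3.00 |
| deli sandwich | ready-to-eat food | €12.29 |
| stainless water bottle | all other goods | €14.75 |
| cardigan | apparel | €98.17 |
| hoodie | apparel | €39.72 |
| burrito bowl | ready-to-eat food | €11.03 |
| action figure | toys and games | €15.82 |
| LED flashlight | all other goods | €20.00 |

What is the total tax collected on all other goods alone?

€1.04

Stainless water bottle €14.75: all other goods → 3% → €0.44
LED flashlight €20.00: all other goods → 3% → €0.60
Tax on all other goods = €0.44 + €0.60 = €1.04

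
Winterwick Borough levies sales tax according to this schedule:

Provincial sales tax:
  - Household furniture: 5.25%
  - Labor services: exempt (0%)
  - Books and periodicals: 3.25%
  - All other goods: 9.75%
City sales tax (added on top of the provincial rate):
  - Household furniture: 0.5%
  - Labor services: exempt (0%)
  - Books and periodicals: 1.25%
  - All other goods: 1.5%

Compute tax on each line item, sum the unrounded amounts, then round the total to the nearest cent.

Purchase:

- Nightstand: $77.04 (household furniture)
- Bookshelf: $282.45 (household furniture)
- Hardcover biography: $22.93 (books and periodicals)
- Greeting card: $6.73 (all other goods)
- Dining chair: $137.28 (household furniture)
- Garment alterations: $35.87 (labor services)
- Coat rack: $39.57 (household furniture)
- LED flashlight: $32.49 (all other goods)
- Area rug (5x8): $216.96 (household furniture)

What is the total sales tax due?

Nightstand $77.04: household furniture → 5.25% + 0.5% city = 5.75% → $4.4298
Bookshelf $282.45: household furniture → 5.25% + 0.5% city = 5.75% → $16.240875
Hardcover biography $22.93: books and periodicals → 3.25% + 1.25% city = 4.5% → $1.03185
Greeting card $6.73: all other goods → 9.75% + 1.5% city = 11.25% → $0.757125
Dining chair $137.28: household furniture → 5.25% + 0.5% city = 5.75% → $7.8936
Garment alterations $35.87: labor services → 0% + 0% city = 0% → $0.00
Coat rack $39.57: household furniture → 5.25% + 0.5% city = 5.75% → $2.275275
LED flashlight $32.49: all other goods → 9.75% + 1.5% city = 11.25% → $3.655125
Area rug (5x8) $216.96: household furniture → 5.25% + 0.5% city = 5.75% → $12.4752
Unrounded tax sum = $48.75885 → $48.76

$48.76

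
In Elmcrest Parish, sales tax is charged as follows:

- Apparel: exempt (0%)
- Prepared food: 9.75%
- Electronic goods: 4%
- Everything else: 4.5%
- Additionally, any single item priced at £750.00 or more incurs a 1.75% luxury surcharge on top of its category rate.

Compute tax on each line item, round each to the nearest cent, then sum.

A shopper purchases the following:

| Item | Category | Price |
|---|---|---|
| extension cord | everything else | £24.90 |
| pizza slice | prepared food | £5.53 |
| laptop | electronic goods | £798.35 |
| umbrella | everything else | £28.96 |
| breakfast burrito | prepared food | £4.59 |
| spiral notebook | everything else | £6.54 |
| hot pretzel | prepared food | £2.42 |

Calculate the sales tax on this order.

Extension cord £24.90: everything else → 4.5% → £1.12
Pizza slice £5.53: prepared food → 9.75% → £0.54
Laptop £798.35: electronic goods → 4% + 1.75% surcharge = 5.75% → £45.91
Umbrella £28.96: everything else → 4.5% → £1.30
Breakfast burrito £4.59: prepared food → 9.75% → £0.45
Spiral notebook £6.54: everything else → 4.5% → £0.29
Hot pretzel £2.42: prepared food → 9.75% → £0.24
Total tax = £1.12 + £0.54 + £45.91 + £1.30 + £0.45 + £0.29 + £0.24 = £49.85

£49.85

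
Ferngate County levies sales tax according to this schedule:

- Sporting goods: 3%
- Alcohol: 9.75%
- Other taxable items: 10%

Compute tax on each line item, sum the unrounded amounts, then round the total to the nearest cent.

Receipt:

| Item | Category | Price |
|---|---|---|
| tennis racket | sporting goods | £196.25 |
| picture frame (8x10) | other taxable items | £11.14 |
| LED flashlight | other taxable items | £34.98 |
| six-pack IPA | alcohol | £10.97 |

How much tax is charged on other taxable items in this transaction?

Picture frame (8x10) £11.14: other taxable items → 10% → £1.114
LED flashlight £34.98: other taxable items → 10% → £3.498
Tax on other taxable items: unrounded sum = £4.612 → £4.61

£4.61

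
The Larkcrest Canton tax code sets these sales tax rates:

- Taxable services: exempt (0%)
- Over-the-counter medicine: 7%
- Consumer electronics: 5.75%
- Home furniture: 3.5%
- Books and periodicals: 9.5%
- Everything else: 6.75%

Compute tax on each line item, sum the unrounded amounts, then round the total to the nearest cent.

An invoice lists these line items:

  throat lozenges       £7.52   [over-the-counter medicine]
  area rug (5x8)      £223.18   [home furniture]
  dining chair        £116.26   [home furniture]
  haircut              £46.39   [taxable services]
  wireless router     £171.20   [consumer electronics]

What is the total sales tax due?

Throat lozenges £7.52: over-the-counter medicine → 7% → £0.5264
Area rug (5x8) £223.18: home furniture → 3.5% → £7.8113
Dining chair £116.26: home furniture → 3.5% → £4.0691
Haircut £46.39: taxable services → 0% → £0.00
Wireless router £171.20: consumer electronics → 5.75% → £9.844
Unrounded tax sum = £22.2508 → £22.25

£22.25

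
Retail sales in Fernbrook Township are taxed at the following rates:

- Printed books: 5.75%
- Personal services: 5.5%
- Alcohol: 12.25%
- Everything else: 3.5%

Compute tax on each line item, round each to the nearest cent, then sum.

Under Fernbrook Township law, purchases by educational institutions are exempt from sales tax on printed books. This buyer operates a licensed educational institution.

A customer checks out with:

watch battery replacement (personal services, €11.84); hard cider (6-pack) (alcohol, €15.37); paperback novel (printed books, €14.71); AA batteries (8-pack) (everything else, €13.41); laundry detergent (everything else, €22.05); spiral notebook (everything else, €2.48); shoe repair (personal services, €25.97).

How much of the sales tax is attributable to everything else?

AA batteries (8-pack) €13.41: everything else → 3.5% → €0.47
Laundry detergent €22.05: everything else → 3.5% → €0.77
Spiral notebook €2.48: everything else → 3.5% → €0.09
Tax on everything else = €0.47 + €0.77 + €0.09 = €1.33

€1.33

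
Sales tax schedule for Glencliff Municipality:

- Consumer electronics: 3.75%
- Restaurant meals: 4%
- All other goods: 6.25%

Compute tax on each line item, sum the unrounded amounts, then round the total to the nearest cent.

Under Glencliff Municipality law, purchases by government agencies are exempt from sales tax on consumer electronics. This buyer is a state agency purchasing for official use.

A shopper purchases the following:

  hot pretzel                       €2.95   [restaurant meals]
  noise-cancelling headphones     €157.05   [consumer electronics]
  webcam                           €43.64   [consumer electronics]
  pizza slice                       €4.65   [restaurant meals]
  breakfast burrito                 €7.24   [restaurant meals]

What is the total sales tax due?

€0.59

Hot pretzel €2.95: restaurant meals → 4% → €0.118
Noise-cancelling headphones €157.05: consumer electronics, buyer-exempt → 0% → €0.00
Webcam €43.64: consumer electronics, buyer-exempt → 0% → €0.00
Pizza slice €4.65: restaurant meals → 4% → €0.186
Breakfast burrito €7.24: restaurant meals → 4% → €0.2896
Unrounded tax sum = €0.5936 → €0.59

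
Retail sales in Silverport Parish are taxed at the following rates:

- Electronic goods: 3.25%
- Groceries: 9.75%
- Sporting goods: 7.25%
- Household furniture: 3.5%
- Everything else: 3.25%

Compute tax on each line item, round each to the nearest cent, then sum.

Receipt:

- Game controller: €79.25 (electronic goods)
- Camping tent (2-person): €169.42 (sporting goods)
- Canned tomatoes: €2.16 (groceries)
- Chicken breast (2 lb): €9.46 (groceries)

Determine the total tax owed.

€15.99

Game controller €79.25: electronic goods → 3.25% → €2.58
Camping tent (2-person) €169.42: sporting goods → 7.25% → €12.28
Canned tomatoes €2.16: groceries → 9.75% → €0.21
Chicken breast (2 lb) €9.46: groceries → 9.75% → €0.92
Total tax = €2.58 + €12.28 + €0.21 + €0.92 = €15.99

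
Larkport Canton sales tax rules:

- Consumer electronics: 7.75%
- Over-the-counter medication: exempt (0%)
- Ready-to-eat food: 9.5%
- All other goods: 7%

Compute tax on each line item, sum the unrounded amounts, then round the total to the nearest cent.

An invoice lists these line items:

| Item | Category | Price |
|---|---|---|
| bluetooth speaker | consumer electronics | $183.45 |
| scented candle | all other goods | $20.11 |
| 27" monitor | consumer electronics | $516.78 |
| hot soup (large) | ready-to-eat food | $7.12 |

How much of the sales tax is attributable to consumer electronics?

$54.27

Bluetooth speaker $183.45: consumer electronics → 7.75% → $14.217375
27" monitor $516.78: consumer electronics → 7.75% → $40.05045
Tax on consumer electronics: unrounded sum = $54.267825 → $54.27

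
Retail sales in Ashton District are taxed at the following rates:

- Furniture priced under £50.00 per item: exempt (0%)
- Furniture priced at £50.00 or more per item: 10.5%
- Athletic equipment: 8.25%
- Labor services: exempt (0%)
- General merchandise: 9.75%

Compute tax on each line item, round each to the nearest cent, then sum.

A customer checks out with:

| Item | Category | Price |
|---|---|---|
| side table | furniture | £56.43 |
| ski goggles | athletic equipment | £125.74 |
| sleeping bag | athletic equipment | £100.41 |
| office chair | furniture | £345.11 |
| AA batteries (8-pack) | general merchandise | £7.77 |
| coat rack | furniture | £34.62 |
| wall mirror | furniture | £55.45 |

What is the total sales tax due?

£67.40

Side table £56.43: furniture, £50.00 or more → 10.5% → £5.93
Ski goggles £125.74: athletic equipment → 8.25% → £10.37
Sleeping bag £100.41: athletic equipment → 8.25% → £8.28
Office chair £345.11: furniture, £50.00 or more → 10.5% → £36.24
AA batteries (8-pack) £7.77: general merchandise → 9.75% → £0.76
Coat rack £34.62: furniture, under £50.00 → 0% → £0.00
Wall mirror £55.45: furniture, £50.00 or more → 10.5% → £5.82
Total tax = £5.93 + £10.37 + £8.28 + £36.24 + £0.76 + £5.82 = £67.40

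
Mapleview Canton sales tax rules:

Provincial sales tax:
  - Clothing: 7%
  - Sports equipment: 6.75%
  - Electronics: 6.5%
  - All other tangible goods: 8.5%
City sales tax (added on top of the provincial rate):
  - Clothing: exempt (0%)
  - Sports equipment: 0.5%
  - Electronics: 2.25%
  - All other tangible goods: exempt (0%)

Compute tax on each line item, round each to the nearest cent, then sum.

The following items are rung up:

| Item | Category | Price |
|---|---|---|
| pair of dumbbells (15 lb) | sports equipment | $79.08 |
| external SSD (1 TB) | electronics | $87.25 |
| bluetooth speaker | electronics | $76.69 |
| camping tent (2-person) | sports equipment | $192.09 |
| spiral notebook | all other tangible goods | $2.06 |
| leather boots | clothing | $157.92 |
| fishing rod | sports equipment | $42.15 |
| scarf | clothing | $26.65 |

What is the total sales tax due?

Pair of dumbbells (15 lb) $79.08: sports equipment → 6.75% + 0.5% city = 7.25% → $5.73
External SSD (1 TB) $87.25: electronics → 6.5% + 2.25% city = 8.75% → $7.63
Bluetooth speaker $76.69: electronics → 6.5% + 2.25% city = 8.75% → $6.71
Camping tent (2-person) $192.09: sports equipment → 6.75% + 0.5% city = 7.25% → $13.93
Spiral notebook $2.06: all other tangible goods → 8.5% + 0% city = 8.5% → $0.18
Leather boots $157.92: clothing → 7% + 0% city = 7% → $11.05
Fishing rod $42.15: sports equipment → 6.75% + 0.5% city = 7.25% → $3.06
Scarf $26.65: clothing → 7% + 0% city = 7% → $1.87
Total tax = $5.73 + $7.63 + $6.71 + $13.93 + $0.18 + $11.05 + $3.06 + $1.87 = $50.16

$50.16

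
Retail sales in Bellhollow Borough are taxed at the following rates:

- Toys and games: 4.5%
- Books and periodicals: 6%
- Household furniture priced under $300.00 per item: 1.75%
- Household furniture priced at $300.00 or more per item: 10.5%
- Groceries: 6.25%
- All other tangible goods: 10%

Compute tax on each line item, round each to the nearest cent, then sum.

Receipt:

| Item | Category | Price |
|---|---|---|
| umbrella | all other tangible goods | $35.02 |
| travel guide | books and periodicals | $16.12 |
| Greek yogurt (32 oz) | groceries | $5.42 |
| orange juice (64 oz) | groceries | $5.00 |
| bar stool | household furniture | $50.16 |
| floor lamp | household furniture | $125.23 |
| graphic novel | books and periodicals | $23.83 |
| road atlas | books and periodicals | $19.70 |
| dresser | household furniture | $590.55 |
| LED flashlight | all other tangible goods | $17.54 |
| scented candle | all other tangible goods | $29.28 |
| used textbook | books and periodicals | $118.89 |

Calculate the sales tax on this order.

Umbrella $35.02: all other tangible goods → 10% → $3.50
Travel guide $16.12: books and periodicals → 6% → $0.97
Greek yogurt (32 oz) $5.42: groceries → 6.25% → $0.34
Orange juice (64 oz) $5.00: groceries → 6.25% → $0.31
Bar stool $50.16: household furniture, under $300.00 → 1.75% → $0.88
Floor lamp $125.23: household furniture, under $300.00 → 1.75% → $2.19
Graphic novel $23.83: books and periodicals → 6% → $1.43
Road atlas $19.70: books and periodicals → 6% → $1.18
Dresser $590.55: household furniture, $300.00 or more → 10.5% → $62.01
LED flashlight $17.54: all other tangible goods → 10% → $1.75
Scented candle $29.28: all other tangible goods → 10% → $2.93
Used textbook $118.89: books and periodicals → 6% → $7.13
Total tax = $3.50 + $0.97 + $0.34 + $0.31 + $0.88 + $2.19 + $1.43 + $1.18 + $62.01 + $1.75 + $2.93 + $7.13 = $84.62

$84.62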